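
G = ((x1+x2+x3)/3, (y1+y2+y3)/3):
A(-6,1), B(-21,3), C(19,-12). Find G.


Gx = (-6- 21+19)/3 = -8/3 = -2.6667
Gy = (1+3- 12)/3 = -8/3 = -2.6667

G = (-2.6667, -2.6667)


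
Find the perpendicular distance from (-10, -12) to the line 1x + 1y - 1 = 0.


|1*(-10) + 1*(-12) - 1| = |-23| = 23
sqrt(1 + 1) = sqrt(2) = 1.4142
d = 23/sqrt(2) = 16.2635

16.2635


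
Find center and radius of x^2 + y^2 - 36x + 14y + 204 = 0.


h = -D/2 = 36/2 = 18
k = -E/2 = -14/2 = -7
r^2 = h^2 + k^2 - F = 324 + 49 - 204 = 169
r = 13

Center (18, -7), radius = 13


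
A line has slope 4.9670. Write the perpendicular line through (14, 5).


Perpendicular slope = -1/m1 = -1/4.9670 = -0.2013
b2 = y0 - m2*x0 = 5 + 14/4.9670 = 5 + 2.8186 = 7.8186

y = -0.2013x + 7.8186


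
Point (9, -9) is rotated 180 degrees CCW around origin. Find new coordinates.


cos(180) = -1, sin(180) = 0
x' = 9*(-1) + 9*0 = -9
y' = 9*0 - 9*(-1) = 9

(-9, 9)


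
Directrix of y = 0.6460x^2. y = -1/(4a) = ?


a = 0.6460
1/(4a) = 0.3870
directrix: y = -0.3870 = -0.3870

y = -0.3870


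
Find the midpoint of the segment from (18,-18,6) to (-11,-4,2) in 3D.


Mx = (18- 11)/2 = 3.5000
My = (-18- 4)/2 = -11.0000
Mz = (6+2)/2 = 4.0000

M = (3.5000, -11.0000, 4.0000)


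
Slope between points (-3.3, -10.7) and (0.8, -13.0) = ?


dy = -13.0 + 10.7 = -2.3
dx = 0.8 + 3.3 = 4.1
m = -2.3/4.1 = -0.5610

m = -0.5610


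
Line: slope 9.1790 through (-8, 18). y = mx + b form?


y - 18 = 9.1790(x + 8)
y = 9.1790x + 18 - 9.1790*(-8)
y = 9.1790x + 91.4320

y = 9.1790x + 91.4320


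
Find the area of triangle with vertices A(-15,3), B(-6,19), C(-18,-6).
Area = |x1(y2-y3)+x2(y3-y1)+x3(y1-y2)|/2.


-15*(19+ 6) = -375
-6*(-6-3) = 54
-18*(3-19) = 288
sum = -33
Area = |-33|/2 = 16.5000

16.5000 sq units


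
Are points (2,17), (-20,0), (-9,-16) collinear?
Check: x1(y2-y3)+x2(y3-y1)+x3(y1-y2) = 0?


2*(0+ 16) - 20*(-16-17) - 9*(17-0)
= 32 + 660 - 153 = 539

No, not collinear (determinant = 539)


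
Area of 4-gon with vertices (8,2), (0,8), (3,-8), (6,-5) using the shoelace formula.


sum(xi*y_{i+1}) = 8*8 + 0*(-8) + 3*(-5) + 6*2 = 61
sum(yi*x_{i+1}) = 2*0 + 8*3 - 8*6 - 5*8 = -64
Area = |61 + 64|/2 = 125/2 = 62.5000

62.5000 sq units


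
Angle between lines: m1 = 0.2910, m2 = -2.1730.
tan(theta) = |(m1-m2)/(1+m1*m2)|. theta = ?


m1-m2 = 2.464
1+m1*m2 = 0.367657
tan(theta) = |2.464/0.367657| = 6.701899
theta = arctan(|2.464/0.367657|) = 81.5134 degrees (acute angle)

81.5134 degrees


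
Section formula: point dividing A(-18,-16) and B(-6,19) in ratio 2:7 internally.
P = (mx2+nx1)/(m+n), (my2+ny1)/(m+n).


Px = (2*(-6) + 7*(-18))/9 = -138/9 = -15.3333
Py = (2*19 + 7*(-16))/9 = -74/9 = -8.2222

P = (-15.3333, -8.2222)


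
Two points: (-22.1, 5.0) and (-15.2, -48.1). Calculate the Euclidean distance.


dx = -15.2 + 22.1 = 6.9
dy = -48.1 - 5.0 = -53.1
d = sqrt(47.61 + 2819.61) = sqrt(2867.22) = 53.5464

53.5464


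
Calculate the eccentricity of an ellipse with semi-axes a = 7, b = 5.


c = sqrt(49-25) = sqrt(24) = 4.8990
e = c/a = sqrt(24)/7 = 0.6999

e = 0.6999


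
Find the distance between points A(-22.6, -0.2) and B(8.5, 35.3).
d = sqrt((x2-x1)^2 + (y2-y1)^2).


dx = 8.5 + 22.6 = 31.1
dy = 35.3 + 0.2 = 35.5
d = sqrt(967.21 + 1260.25) = sqrt(2227.46) = 47.1960

47.1960


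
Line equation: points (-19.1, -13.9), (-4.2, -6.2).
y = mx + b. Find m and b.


m = (7.7)/(14.9) = 0.5168
b = y1 - m*x1 = -13.9 - (7.7*(-19.1))/(14.9) = -13.9 + 9.8705 = -4.0295

y = 0.5168x - 4.0295


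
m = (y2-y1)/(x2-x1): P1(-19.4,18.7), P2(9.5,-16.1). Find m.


dy = -16.1 - 18.7 = -34.8
dx = 9.5 + 19.4 = 28.9
m = -34.8/28.9 = -1.2042

m = -1.2042


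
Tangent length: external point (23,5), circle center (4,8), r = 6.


d = sqrt((23-4)^2 + (5-8)^2) = sqrt(361+9) = 19.2354
L = sqrt(370.0000 - 36) = sqrt(334.0000) = 18.2757

18.2757


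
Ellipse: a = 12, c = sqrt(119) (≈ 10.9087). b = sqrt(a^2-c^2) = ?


b^2 = 12^2 - (sqrt(119))^2 = 144 - 119 = 25
b = sqrt(25) = 5

b = 5


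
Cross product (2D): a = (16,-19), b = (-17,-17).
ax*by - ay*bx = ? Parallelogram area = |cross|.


cross = 16*(-17) + 19*(-17) = -272 - 323 = -595
Parallelogram area = |-595| = 595

cross = -595, parallelogram area = 595


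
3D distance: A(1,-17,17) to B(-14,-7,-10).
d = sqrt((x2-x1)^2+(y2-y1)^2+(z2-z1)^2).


dx=-15, dy=10, dz=-27
d = sqrt(225+100+729) = sqrt(1054) = 32.4654

32.4654


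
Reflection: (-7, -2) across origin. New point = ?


Reflection rule for origin: (-x, -y)
(-7, -2) -> (7, 2)

(7, 2)


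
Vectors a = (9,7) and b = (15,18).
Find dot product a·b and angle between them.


a·b = 9*15 + 7*18 = 135 + 126 = 261
|a| = sqrt(81+49) = 11.4018
|b| = sqrt(225+324) = 23.4307
cos(theta) = 261/(sqrt(130)*sqrt(549)) = 261/sqrt(71370) = 0.976973
theta = arccos(261/sqrt(71370)) = 12.3194 degrees

a·b = 261, theta = 12.3194 deg


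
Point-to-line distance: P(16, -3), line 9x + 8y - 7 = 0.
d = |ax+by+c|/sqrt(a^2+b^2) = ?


|9*16 + 8*(-3) - 7| = |113| = 113
sqrt(81 + 64) = sqrt(145) = 12.0416
d = 113/sqrt(145) = 9.3841

9.3841


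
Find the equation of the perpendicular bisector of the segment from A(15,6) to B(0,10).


Midpoint = (7.5, 8)
Slope of AB = dy/dx = 4/(-15) = -0.2667
Perp slope = -dx/dy = 15/4 = 3.7500
b = My - (perp slope)*Mx = 8 + (-15*7.5)/4 = 8 - 28.1250 = -20.1250

y = 3.7500x - 20.1250


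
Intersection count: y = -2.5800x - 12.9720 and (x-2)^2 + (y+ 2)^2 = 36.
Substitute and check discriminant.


Substitute y = -2.5800x - 12.9720: (x-2)^2 + (-2.5800x- 12.9720+ 2)^2 = 36
Expand to Ax^2 + Bx + C = 0, where b-k = -10.972
A = 1+m^2 = 7.6564
B = 2(m(b-k) - h) = 2(-2.5800*(-10.972) - 2) = 52.61552
C = h^2 + (b-k)^2 - r^2 = 4 + 120.384784 - 36 = 88.384784
disc = B^2-4AC = 2768.3929 - 2706.8370 = 61.5559
disc > 0

2 intersection points


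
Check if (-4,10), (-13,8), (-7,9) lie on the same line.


-4*(8-9) - 13*(9-10) - 7*(10-8)
= 4 + 13 - 14 = 3

No, not collinear (determinant = 3)


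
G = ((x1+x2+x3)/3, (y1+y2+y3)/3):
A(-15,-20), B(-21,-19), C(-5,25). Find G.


Gx = (-15- 21- 5)/3 = -41/3 = -13.6667
Gy = (-20- 19+25)/3 = -14/3 = -4.6667

G = (-13.6667, -4.6667)


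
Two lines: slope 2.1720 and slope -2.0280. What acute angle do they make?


m1-m2 = 4.2
1+m1*m2 = -3.404816
tan(theta) = |4.2/(-3.404816)| = 1.233547
theta = arctan(|4.2/(-3.404816)|) = 50.9693 degrees (acute angle)

50.9693 degrees


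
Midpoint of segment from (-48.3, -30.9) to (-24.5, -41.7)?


Mx = (-48.3 - 24.5)/2 = -72.8/2 = -36.4000
My = (-30.9 - 41.7)/2 = -72.6/2 = -36.3000

(-36.4000, -36.3000)


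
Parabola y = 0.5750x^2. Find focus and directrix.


a = 0.5750
1/(4a) = 0.4348
Focus = (0, 0.4348)
Directrix: y = -0.4348

Focus = (0, 0.4348), Directrix: y = -0.4348


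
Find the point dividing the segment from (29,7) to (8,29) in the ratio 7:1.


Px = (7*8 + 1*29)/8 = 85/8 = 10.6250
Py = (7*29 + 1*7)/8 = 210/8 = 26.2500

P = (10.6250, 26.2500)


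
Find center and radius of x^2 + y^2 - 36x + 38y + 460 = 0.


h = -D/2 = 36/2 = 18
k = -E/2 = -38/2 = -19
r^2 = h^2 + k^2 - F = 324 + 361 - 460 = 225
r = 15

Center (18, -19), radius = 15


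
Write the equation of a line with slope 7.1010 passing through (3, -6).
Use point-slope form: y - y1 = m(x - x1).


y + 6 = 7.1010(x - 3)
y = 7.1010x - 6 - 7.1010*3
y = 7.1010x - 27.3030

y = 7.1010x - 27.3030


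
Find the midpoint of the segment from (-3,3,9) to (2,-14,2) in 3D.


Mx = (-3+2)/2 = -0.5000
My = (3- 14)/2 = -5.5000
Mz = (9+2)/2 = 5.5000

M = (-0.5000, -5.5000, 5.5000)


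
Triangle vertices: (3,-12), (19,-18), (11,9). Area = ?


3*(-18-9) = -81
19*(9+ 12) = 399
11*(-12+ 18) = 66
sum = 384
Area = |384|/2 = 192.0000

192.0000 sq units


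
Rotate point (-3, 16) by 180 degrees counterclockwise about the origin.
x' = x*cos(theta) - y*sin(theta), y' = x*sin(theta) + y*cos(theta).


cos(180) = -1, sin(180) = 0
x' = -3*(-1) - 16*0 = 3
y' = -3*0 + 16*(-1) = -16

(3, -16)


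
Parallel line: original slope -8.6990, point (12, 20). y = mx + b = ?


Parallel lines have equal slopes.
m2 = -8.6990
b2 = 20 + 8.6990*12 = 124.3880

y = -8.6990x + 124.3880


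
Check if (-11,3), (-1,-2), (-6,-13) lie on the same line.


-11*(-2+ 13) - 1*(-13-3) - 6*(3+ 2)
= -121 + 16 - 30 = -135

No, not collinear (determinant = -135)


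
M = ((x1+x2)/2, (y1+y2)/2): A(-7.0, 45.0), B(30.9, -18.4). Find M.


Mx = (-7.0 + 30.9)/2 = 23.9/2 = 11.9500
My = (45.0 - 18.4)/2 = 26.6/2 = 13.3000

(11.9500, 13.3000)


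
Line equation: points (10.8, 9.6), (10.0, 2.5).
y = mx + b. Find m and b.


m = (-7.1)/(-0.8) = 8.8750
b = y1 - m*x1 = 9.6 - (-7.1*10.8)/(-0.8) = 9.6 - 95.8500 = -86.2500

y = 8.8750x - 86.2500


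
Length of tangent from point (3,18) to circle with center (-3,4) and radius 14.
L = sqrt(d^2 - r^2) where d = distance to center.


d = sqrt((3+ 3)^2 + (18-4)^2) = sqrt(36+196) = 15.2315
L = sqrt(232.0000 - 196) = sqrt(36.0000) = 6.0000

6.0000


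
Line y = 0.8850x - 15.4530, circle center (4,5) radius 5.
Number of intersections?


Substitute y = 0.8850x - 15.4530: (x-4)^2 + (0.8850x- 15.4530-5)^2 = 25
Expand to Ax^2 + Bx + C = 0, where b-k = -20.453
A = 1+m^2 = 1.783225
B = 2(m(b-k) - h) = 2(0.8850*(-20.453) - 4) = -44.20181
C = h^2 + (b-k)^2 - r^2 = 16 + 418.325209 - 25 = 409.325209
disc = B^2-4AC = 1953.8000 - 2919.6758 = -965.8758
disc < 0

0 intersection points


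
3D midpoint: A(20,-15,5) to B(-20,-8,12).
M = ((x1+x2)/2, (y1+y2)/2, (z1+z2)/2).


Mx = (20- 20)/2 = 0
My = (-15- 8)/2 = -11.5000
Mz = (5+12)/2 = 8.5000

M = (0, -11.5000, 8.5000)


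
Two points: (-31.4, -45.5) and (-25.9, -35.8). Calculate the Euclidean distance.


dx = -25.9 + 31.4 = 5.5
dy = -35.8 + 45.5 = 9.7
d = sqrt(30.25 + 94.09) = sqrt(124.34) = 11.1508

11.1508


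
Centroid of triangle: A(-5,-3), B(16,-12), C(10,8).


Gx = (-5+16+10)/3 = 21/3 = 7.0000
Gy = (-3- 12+8)/3 = -7/3 = -2.3333

G = (7.0000, -2.3333)


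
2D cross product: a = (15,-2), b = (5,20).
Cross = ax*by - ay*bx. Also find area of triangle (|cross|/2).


cross = 15*20 + 2*5 = 300 + 10 = 310
Triangle area = |310|/2 = 310/2 = 155.0000

cross = 310, triangle area = 155.0000


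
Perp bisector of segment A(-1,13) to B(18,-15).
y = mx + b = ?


Midpoint = (8.5, -1)
Slope of AB = dy/dx = -28/19 = -1.4737
Perp slope = -dx/dy = 19/28 = 0.6786
b = My - (perp slope)*Mx = -1 + (19*8.5)/(-28) = -1 - 5.7679 = -6.7679

y = 0.6786x - 6.7679


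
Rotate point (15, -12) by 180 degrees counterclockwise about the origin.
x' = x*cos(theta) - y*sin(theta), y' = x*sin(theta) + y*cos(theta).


cos(180) = -1, sin(180) = 0
x' = 15*(-1) + 12*0 = -15
y' = 15*0 - 12*(-1) = 12

(-15, 12)


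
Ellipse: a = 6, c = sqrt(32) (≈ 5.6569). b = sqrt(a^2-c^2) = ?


b^2 = 6^2 - (sqrt(32))^2 = 36 - 32 = 4
b = sqrt(4) = 2

b = 2


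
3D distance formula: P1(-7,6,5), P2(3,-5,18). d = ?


dx=10, dy=-11, dz=13
d = sqrt(100+121+169) = sqrt(390) = 19.7484

19.7484


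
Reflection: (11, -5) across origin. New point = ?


Reflection rule for origin: (-x, -y)
(11, -5) -> (-11, 5)

(-11, 5)


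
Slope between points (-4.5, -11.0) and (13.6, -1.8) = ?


dy = -1.8 + 11.0 = 9.2
dx = 13.6 + 4.5 = 18.1
m = 9.2/18.1 = 0.5083

m = 0.5083


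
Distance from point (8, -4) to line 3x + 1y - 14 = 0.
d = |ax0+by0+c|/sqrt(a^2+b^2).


|3*8 + 1*(-4) - 14| = |6| = 6
sqrt(9 + 1) = sqrt(10) = 3.1623
d = 6/sqrt(10) = 1.8974

1.8974


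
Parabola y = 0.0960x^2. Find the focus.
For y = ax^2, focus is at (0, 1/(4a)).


a = 0.0960
4a = 0.3840
focus = (0, 1/0.3840) = (0, 2.6042)

Focus = (0, 2.6042)


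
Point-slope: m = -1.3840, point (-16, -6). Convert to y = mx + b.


y + 6 = -1.3840(x + 16)
y = -1.3840x - 6 + 1.3840*(-16)
y = -1.3840x - 28.1440

y = -1.3840x - 28.1440


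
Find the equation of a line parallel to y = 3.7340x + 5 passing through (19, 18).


Parallel lines have equal slopes.
m2 = 3.7340
b2 = 18 - 3.7340*19 = -52.9460

y = 3.7340x - 52.9460


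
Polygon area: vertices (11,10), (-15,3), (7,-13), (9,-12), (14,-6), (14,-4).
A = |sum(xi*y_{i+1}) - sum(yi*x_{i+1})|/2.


sum(xi*y_{i+1}) = 11*3 - 15*(-13) + 7*(-12) + 9*(-6) + 14*(-4) + 14*10 = 174
sum(yi*x_{i+1}) = 10*(-15) + 3*7 - 13*9 - 12*14 - 6*14 - 4*11 = -542
Area = |174 + 542|/2 = 716/2 = 358.0000

358.0000 sq units


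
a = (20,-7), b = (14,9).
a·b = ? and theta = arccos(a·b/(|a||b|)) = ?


a·b = 20*14 - 7*9 = 280 - 63 = 217
|a| = sqrt(400+49) = 21.1896
|b| = sqrt(196+81) = 16.6433
cos(theta) = 217/(sqrt(449)*sqrt(277)) = 217/sqrt(124373) = 0.615314
theta = arccos(217/sqrt(124373)) = 52.0253 degrees

a·b = 217, theta = 52.0253 deg


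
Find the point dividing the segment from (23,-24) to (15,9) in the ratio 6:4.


Px = (6*15 + 4*23)/10 = 182/10 = 18.2000
Py = (6*9 + 4*(-24))/10 = -42/10 = -4.2000

P = (18.2000, -4.2000)


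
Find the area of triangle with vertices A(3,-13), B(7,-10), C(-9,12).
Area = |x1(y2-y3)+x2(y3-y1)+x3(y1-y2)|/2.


3*(-10-12) = -66
7*(12+ 13) = 175
-9*(-13+ 10) = 27
sum = 136
Area = |136|/2 = 68.0000

68.0000 sq units


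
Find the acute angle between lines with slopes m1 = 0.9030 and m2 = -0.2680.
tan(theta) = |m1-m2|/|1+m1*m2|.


m1-m2 = 1.171
1+m1*m2 = 0.757996
tan(theta) = |1.171/0.757996| = 1.544863
theta = arctan(|1.171/0.757996|) = 57.0848 degrees (acute angle)

57.0848 degrees


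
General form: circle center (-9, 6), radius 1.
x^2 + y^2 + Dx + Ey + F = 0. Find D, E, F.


(x+ 9)^2 + (y-6)^2 = 1^2
D = -2h = 18, E = -2k = -12
F = h^2+k^2-r^2 = 81+36-1 = 116

D = 18, E = -12, F = 116


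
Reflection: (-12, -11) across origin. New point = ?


Reflection rule for origin: (-x, -y)
(-12, -11) -> (12, 11)

(12, 11)


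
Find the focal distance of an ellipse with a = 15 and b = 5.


c^2 = 15^2 - 5^2 = 225 - 25 = 200
c = sqrt(200) = 14.1421

c = 14.1421


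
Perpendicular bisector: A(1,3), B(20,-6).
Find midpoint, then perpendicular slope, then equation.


Midpoint = (10.5, -1.5)
Slope of AB = dy/dx = -9/19 = -0.4737
Perp slope = -dx/dy = 19/9 = 2.1111
b = My - (perp slope)*Mx = -1.5 + (19*10.5)/(-9) = -1.5 - 22.1667 = -23.6667

y = 2.1111x - 23.6667


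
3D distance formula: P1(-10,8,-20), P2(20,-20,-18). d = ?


dx=30, dy=-28, dz=2
d = sqrt(900+784+4) = sqrt(1688) = 41.0853

41.0853


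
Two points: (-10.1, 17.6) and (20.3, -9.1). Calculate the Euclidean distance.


dx = 20.3 + 10.1 = 30.4
dy = -9.1 - 17.6 = -26.7
d = sqrt(924.16 + 712.89) = sqrt(1637.05) = 40.4605

40.4605


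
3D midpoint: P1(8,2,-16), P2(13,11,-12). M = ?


Mx = (8+13)/2 = 10.5000
My = (2+11)/2 = 6.5000
Mz = (-16- 12)/2 = -14.0000

M = (10.5000, 6.5000, -14.0000)


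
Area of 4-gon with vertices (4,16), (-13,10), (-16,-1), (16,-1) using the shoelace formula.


sum(xi*y_{i+1}) = 4*10 - 13*(-1) - 16*(-1) + 16*16 = 325
sum(yi*x_{i+1}) = 16*(-13) + 10*(-16) - 1*16 - 1*4 = -388
Area = |325 + 388|/2 = 713/2 = 356.5000

356.5000 sq units


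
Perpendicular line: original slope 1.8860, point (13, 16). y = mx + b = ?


Perpendicular slope = -1/m1 = -1/1.8860 = -0.5302
b2 = y0 - m2*x0 = 16 + 13/1.8860 = 16 + 6.8929 = 22.8929

y = -0.5302x + 22.8929


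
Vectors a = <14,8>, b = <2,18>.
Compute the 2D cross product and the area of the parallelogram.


cross = 14*18 - 8*2 = 252 - 16 = 236
Parallelogram area = |236| = 236

cross = 236, parallelogram area = 236


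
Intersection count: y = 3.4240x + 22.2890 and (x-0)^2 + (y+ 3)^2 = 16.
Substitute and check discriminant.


Substitute y = 3.4240x + 22.2890: (x-0)^2 + (3.4240x+22.2890+ 3)^2 = 16
Expand to Ax^2 + Bx + C = 0, where b-k = 25.289
A = 1+m^2 = 12.723776
B = 2(m(b-k) - h) = 2(3.4240*25.289 - 0) = 173.179072
C = h^2 + (b-k)^2 - r^2 = 0 + 639.533521 - 16 = 623.533521
disc = B^2-4AC = 29990.9910 - 31734.8034 = -1743.8124
disc < 0

0 intersection points


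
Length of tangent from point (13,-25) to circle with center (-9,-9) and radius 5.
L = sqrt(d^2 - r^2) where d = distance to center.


d = sqrt((13+ 9)^2 + (-25+ 9)^2) = sqrt(484+256) = 27.2029
L = sqrt(740.0000 - 25) = sqrt(715.0000) = 26.7395

26.7395


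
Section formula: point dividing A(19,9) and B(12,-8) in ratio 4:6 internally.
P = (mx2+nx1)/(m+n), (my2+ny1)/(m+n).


Px = (4*12 + 6*19)/10 = 162/10 = 16.2000
Py = (4*(-8) + 6*9)/10 = 22/10 = 2.2000

P = (16.2000, 2.2000)


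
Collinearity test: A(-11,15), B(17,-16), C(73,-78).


-11*(-16+ 78) + 17*(-78-15) + 73*(15+ 16)
= -682 - 1581 + 2263 = 0

Yes, collinear (determinant = 0)


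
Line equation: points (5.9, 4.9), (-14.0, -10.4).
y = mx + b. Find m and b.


m = (-15.3)/(-19.9) = 0.7688
b = y1 - m*x1 = 4.9 - (-15.3*5.9)/(-19.9) = 4.9 - 4.5362 = 0.3638

y = 0.7688x + 0.3638


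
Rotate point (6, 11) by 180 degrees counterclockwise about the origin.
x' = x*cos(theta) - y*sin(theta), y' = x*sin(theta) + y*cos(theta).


cos(180) = -1, sin(180) = 0
x' = 6*(-1) - 11*0 = -6
y' = 6*0 + 11*(-1) = -11

(-6, -11)


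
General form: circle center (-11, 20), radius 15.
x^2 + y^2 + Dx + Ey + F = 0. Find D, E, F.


(x+ 11)^2 + (y-20)^2 = 15^2
D = -2h = 22, E = -2k = -40
F = h^2+k^2-r^2 = 121+400-225 = 296

D = 22, E = -40, F = 296


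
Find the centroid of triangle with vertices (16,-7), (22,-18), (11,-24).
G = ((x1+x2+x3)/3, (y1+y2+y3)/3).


Gx = (16+22+11)/3 = 49/3 = 16.3333
Gy = (-7- 18- 24)/3 = -49/3 = -16.3333

G = (16.3333, -16.3333)


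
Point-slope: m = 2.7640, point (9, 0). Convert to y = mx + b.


y - 0 = 2.7640(x - 9)
y = 2.7640x + 0 - 2.7640*9
y = 2.7640x - 24.8760

y = 2.7640x - 24.8760


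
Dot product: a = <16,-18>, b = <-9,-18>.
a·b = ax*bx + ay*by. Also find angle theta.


a·b = 16*(-9) - 18*(-18) = -144 + 324 = 180
|a| = sqrt(256+324) = 24.0832
|b| = sqrt(81+324) = 20.1246
cos(theta) = 180/(sqrt(580)*sqrt(405)) = 180/sqrt(234900) = 0.371391
theta = arccos(180/sqrt(234900)) = 68.1986 degrees

a·b = 180, theta = 68.1986 deg


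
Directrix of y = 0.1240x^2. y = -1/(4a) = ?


a = 0.1240
1/(4a) = 2.0161
directrix: y = -2.0161 = -2.0161

y = -2.0161


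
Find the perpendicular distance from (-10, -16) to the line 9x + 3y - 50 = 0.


|9*(-10) + 3*(-16) - 50| = |-188| = 188
sqrt(81 + 9) = sqrt(90) = 9.4868
d = 188/sqrt(90) = 19.8169

19.8169


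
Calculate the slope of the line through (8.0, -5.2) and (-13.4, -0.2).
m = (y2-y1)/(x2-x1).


dy = -0.2 + 5.2 = 5.0
dx = -13.4 - 8.0 = -21.4
m = 5.0/(-21.4) = -0.2336

m = -0.2336


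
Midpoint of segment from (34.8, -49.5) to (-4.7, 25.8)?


Mx = (34.8 - 4.7)/2 = 30.1/2 = 15.0500
My = (-49.5 + 25.8)/2 = -23.7/2 = -11.8500

(15.0500, -11.8500)


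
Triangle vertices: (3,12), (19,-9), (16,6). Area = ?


3*(-9-6) = -45
19*(6-12) = -114
16*(12+ 9) = 336
sum = 177
Area = |177|/2 = 88.5000

88.5000 sq units


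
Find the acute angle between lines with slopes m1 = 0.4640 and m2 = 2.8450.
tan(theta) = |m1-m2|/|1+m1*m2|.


m1-m2 = -2.381
1+m1*m2 = 2.32008
tan(theta) = |-2.381/2.32008| = 1.026258
theta = arctan(|-2.381/2.32008|) = 45.7424 degrees (acute angle)

45.7424 degrees


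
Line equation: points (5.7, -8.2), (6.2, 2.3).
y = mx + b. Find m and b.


m = (10.5)/(0.5) = 21.0000
b = y1 - m*x1 = -8.2 - (10.5*5.7)/(0.5) = -8.2 - 119.7000 = -127.9000

y = 21.0000x - 127.9000


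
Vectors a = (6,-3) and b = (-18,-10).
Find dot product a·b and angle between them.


a·b = 6*(-18) - 3*(-10) = -108 + 30 = -78
|a| = sqrt(36+9) = 6.7082
|b| = sqrt(324+100) = 20.5913
cos(theta) = -78/(sqrt(45)*sqrt(424)) = -78/sqrt(19080) = -0.564684
theta = arccos(-78/sqrt(19080)) = 124.3803 degrees

a·b = -78, theta = 124.3803 deg


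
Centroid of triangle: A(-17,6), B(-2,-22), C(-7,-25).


Gx = (-17- 2- 7)/3 = -26/3 = -8.6667
Gy = (6- 22- 25)/3 = -41/3 = -13.6667

G = (-8.6667, -13.6667)


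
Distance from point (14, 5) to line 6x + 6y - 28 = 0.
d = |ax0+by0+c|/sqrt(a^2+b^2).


|6*14 + 6*5 - 28| = |86| = 86
sqrt(36 + 36) = sqrt(72) = 8.4853
d = 86/sqrt(72) = 10.1352

10.1352


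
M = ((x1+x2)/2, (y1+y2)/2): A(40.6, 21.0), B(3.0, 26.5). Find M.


Mx = (40.6 + 3.0)/2 = 43.6/2 = 21.8000
My = (21.0 + 26.5)/2 = 47.5/2 = 23.7500

(21.8000, 23.7500)


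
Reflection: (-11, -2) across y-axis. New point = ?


Reflection rule for y-axis: (-x, y)
(-11, -2) -> (11, -2)

(11, -2)


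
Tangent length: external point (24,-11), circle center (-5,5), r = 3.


d = sqrt((24+ 5)^2 + (-11-5)^2) = sqrt(841+256) = 33.1210
L = sqrt(1097.0000 - 9) = sqrt(1088.0000) = 32.9848

32.9848


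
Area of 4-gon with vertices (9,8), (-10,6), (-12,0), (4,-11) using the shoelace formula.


sum(xi*y_{i+1}) = 9*6 - 10*0 - 12*(-11) + 4*8 = 218
sum(yi*x_{i+1}) = 8*(-10) + 6*(-12) + 0*4 - 11*9 = -251
Area = |218 + 251|/2 = 469/2 = 234.5000

234.5000 sq units


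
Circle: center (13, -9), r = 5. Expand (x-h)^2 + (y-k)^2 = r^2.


(x-13)^2 + (y+ 9)^2 = 5^2
D = -2h = -26, E = -2k = 18
F = h^2+k^2-r^2 = 169+81-25 = 225

x^2 + y^2 - 26x + 18y + 225 = 0


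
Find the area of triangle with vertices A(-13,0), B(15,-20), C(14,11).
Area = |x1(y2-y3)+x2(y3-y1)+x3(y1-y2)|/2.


-13*(-20-11) = 403
15*(11-0) = 165
14*(0+ 20) = 280
sum = 848
Area = |848|/2 = 424.0000

424.0000 sq units


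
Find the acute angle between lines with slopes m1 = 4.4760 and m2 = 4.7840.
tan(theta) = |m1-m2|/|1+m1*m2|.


m1-m2 = -0.308
1+m1*m2 = 22.413184
tan(theta) = |-0.308/22.413184| = 0.013742
theta = arctan(|-0.308/22.413184|) = 0.7873 degrees (acute angle)

0.7873 degrees


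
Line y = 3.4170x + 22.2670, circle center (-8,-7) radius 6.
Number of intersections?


Substitute y = 3.4170x + 22.2670: (x+ 8)^2 + (3.4170x+22.2670+ 7)^2 = 36
Expand to Ax^2 + Bx + C = 0, where b-k = 29.267
A = 1+m^2 = 12.675889
B = 2(m(b-k) - h) = 2(3.4170*29.267 + 8) = 216.010678
C = h^2 + (b-k)^2 - r^2 = 64 + 856.557289 - 36 = 884.557289
disc = B^2-4AC = 46660.6130 - 44850.2000 = 1810.4130
disc > 0

2 intersection points


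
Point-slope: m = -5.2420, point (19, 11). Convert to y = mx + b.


y - 11 = -5.2420(x - 19)
y = -5.2420x + 11 + 5.2420*19
y = -5.2420x + 110.5980

y = -5.2420x + 110.5980


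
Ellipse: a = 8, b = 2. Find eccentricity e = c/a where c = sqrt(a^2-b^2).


c = sqrt(64-4) = sqrt(60) = 7.7460
e = c/a = sqrt(60)/8 = 0.9682

e = 0.9682


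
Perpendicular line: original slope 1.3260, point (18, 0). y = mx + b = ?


Perpendicular slope = -1/m1 = -1/1.3260 = -0.7541
b2 = y0 - m2*x0 = 0 + 18/1.3260 = 0 + 13.5747 = 13.5747

y = -0.7541x + 13.5747


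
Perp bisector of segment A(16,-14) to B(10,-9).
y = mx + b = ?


Midpoint = (13, -11.5)
Slope of AB = dy/dx = 5/(-6) = -0.8333
Perp slope = -dx/dy = 6/5 = 1.2000
b = My - (perp slope)*Mx = -11.5 + (-6*13)/5 = -11.5 - 15.6000 = -27.1000

y = 1.2000x - 27.1000


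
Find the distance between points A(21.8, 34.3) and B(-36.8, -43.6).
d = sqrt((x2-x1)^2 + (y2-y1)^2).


dx = -36.8 - 21.8 = -58.6
dy = -43.6 - 34.3 = -77.9
d = sqrt(3433.96 + 6068.41) = sqrt(9502.37) = 97.4801

97.4801


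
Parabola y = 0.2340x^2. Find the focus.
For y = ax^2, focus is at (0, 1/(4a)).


a = 0.2340
4a = 0.9360
focus = (0, 1/0.9360) = (0, 1.0684)

Focus = (0, 1.0684)


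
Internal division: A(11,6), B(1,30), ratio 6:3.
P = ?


Px = (6*1 + 3*11)/9 = 39/9 = 4.3333
Py = (6*30 + 3*6)/9 = 198/9 = 22.0000

P = (4.3333, 22.0000)


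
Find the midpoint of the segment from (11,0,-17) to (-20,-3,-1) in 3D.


Mx = (11- 20)/2 = -4.5000
My = (0- 3)/2 = -1.5000
Mz = (-17- 1)/2 = -9.0000

M = (-4.5000, -1.5000, -9.0000)


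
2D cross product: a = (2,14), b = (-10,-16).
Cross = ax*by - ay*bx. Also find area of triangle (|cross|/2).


cross = 2*(-16) - 14*(-10) = -32 + 140 = 108
Triangle area = |108|/2 = 108/2 = 54.0000

cross = 108, triangle area = 54.0000


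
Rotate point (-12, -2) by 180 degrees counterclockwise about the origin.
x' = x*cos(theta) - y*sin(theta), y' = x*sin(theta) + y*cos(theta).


cos(180) = -1, sin(180) = 0
x' = -12*(-1) + 2*0 = 12
y' = -12*0 - 2*(-1) = 2

(12, 2)


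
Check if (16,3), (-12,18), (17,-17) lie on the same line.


16*(18+ 17) - 12*(-17-3) + 17*(3-18)
= 560 + 240 - 255 = 545

No, not collinear (determinant = 545)


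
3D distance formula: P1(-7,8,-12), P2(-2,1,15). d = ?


dx=5, dy=-7, dz=27
d = sqrt(25+49+729) = sqrt(803) = 28.3373

28.3373


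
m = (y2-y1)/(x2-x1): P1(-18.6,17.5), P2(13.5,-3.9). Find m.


dy = -3.9 - 17.5 = -21.4
dx = 13.5 + 18.6 = 32.1
m = -21.4/32.1 = -0.6667

m = -0.6667


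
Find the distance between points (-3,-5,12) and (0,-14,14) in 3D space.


dx=3, dy=-9, dz=2
d = sqrt(9+81+4) = sqrt(94) = 9.6954

9.6954


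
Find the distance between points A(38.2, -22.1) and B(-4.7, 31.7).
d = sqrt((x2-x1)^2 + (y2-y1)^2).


dx = -4.7 - 38.2 = -42.9
dy = 31.7 + 22.1 = 53.8
d = sqrt(1840.41 + 2894.44) = sqrt(4734.85) = 68.8102

68.8102


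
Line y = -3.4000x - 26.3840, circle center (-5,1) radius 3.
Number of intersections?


Substitute y = -3.4000x - 26.3840: (x+ 5)^2 + (-3.4000x- 26.3840-1)^2 = 9
Expand to Ax^2 + Bx + C = 0, where b-k = -27.384
A = 1+m^2 = 12.56
B = 2(m(b-k) - h) = 2(-3.4000*(-27.384) + 5) = 196.2112
C = h^2 + (b-k)^2 - r^2 = 25 + 749.883456 - 9 = 765.883456
disc = B^2-4AC = 38498.8350 - 38477.9848 = 20.8502
disc > 0

2 intersection points


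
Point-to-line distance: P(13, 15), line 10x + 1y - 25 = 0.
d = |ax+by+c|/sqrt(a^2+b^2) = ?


|10*13 + 1*15 - 25| = |120| = 120
sqrt(100 + 1) = sqrt(101) = 10.0499
d = 120/sqrt(101) = 11.9404

11.9404


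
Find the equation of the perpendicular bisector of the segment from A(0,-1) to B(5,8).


Midpoint = (2.5, 3.5)
Slope of AB = dy/dx = 9/5 = 1.8000
Perp slope = -dx/dy = -5/9 = -0.5556
b = My - (perp slope)*Mx = 3.5 + (5*2.5)/9 = 3.5 + 1.3889 = 4.8889

y = -0.5556x + 4.8889


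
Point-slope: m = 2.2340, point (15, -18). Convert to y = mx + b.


y + 18 = 2.2340(x - 15)
y = 2.2340x - 18 - 2.2340*15
y = 2.2340x - 51.5100

y = 2.2340x - 51.5100


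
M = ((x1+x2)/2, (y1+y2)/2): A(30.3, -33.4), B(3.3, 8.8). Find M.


Mx = (30.3 + 3.3)/2 = 33.6/2 = 16.8000
My = (-33.4 + 8.8)/2 = -24.6/2 = -12.3000

(16.8000, -12.3000)


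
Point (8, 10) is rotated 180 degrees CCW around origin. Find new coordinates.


cos(180) = -1, sin(180) = 0
x' = 8*(-1) - 10*0 = -8
y' = 8*0 + 10*(-1) = -10

(-8, -10)


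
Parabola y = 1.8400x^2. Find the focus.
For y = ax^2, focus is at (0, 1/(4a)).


a = 1.8400
4a = 7.3600
focus = (0, 1/7.3600) = (0, 0.1359)

Focus = (0, 0.1359)


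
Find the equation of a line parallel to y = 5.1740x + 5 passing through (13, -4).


Parallel lines have equal slopes.
m2 = 5.1740
b2 = -4 - 5.1740*13 = -71.2620

y = 5.1740x - 71.2620


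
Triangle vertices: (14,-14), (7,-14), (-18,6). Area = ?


14*(-14-6) = -280
7*(6+ 14) = 140
-18*(-14+ 14) = 0
sum = -140
Area = |-140|/2 = 70.0000

70.0000 sq units


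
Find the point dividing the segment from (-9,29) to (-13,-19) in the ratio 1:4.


Px = (1*(-13) + 4*(-9))/5 = -49/5 = -9.8000
Py = (1*(-19) + 4*29)/5 = 97/5 = 19.4000

P = (-9.8000, 19.4000)


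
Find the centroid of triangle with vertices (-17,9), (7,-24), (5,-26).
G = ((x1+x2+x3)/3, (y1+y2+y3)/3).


Gx = (-17+7+5)/3 = -5/3 = -1.6667
Gy = (9- 24- 26)/3 = -41/3 = -13.6667

G = (-1.6667, -13.6667)


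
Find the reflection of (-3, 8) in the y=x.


Reflection rule for y=x: (y, x)
(-3, 8) -> (8, -3)

(8, -3)


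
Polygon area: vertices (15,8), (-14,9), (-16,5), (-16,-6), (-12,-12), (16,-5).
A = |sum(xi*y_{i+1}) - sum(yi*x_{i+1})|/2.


sum(xi*y_{i+1}) = 15*9 - 14*5 - 16*(-6) - 16*(-12) - 12*(-5) + 16*8 = 541
sum(yi*x_{i+1}) = 8*(-14) + 9*(-16) + 5*(-16) - 6*(-12) - 12*16 - 5*15 = -531
Area = |541 + 531|/2 = 1072/2 = 536.0000

536.0000 sq units


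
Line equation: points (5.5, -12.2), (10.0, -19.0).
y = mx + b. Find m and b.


m = (-6.8)/(4.5) = -1.5111
b = y1 - m*x1 = -12.2 - (-6.8*5.5)/(4.5) = -12.2 + 8.3111 = -3.8889

y = -1.5111x - 3.8889


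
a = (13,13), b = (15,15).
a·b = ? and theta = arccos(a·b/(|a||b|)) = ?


a·b = 13*15 + 13*15 = 195 + 195 = 390
|a| = sqrt(169+169) = 18.3848
|b| = sqrt(225+225) = 21.2132
cos(theta) = 390/(sqrt(338)*sqrt(450)) = 390/sqrt(152100) = 1
theta = arccos(390/sqrt(152100)) = 0 degrees

a·b = 390, theta = 0 deg


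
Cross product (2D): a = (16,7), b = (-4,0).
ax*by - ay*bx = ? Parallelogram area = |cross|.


cross = 16*0 - 7*(-4) = 0 + 28 = 28
Parallelogram area = |28| = 28

cross = 28, parallelogram area = 28


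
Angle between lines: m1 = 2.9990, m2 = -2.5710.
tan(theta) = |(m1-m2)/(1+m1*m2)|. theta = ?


m1-m2 = 5.57
1+m1*m2 = -6.710429
tan(theta) = |5.57/(-6.710429)| = 0.830051
theta = arctan(|5.57/(-6.710429)|) = 39.6944 degrees (acute angle)

39.6944 degrees


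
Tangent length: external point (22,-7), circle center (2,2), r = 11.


d = sqrt((22-2)^2 + (-7-2)^2) = sqrt(400+81) = 21.9317
L = sqrt(481.0000 - 121) = sqrt(360.0000) = 18.9737

18.9737


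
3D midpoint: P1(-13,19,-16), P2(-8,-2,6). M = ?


Mx = (-13- 8)/2 = -10.5000
My = (19- 2)/2 = 8.5000
Mz = (-16+6)/2 = -5.0000

M = (-10.5000, 8.5000, -5.0000)


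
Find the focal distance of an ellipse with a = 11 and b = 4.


c^2 = 11^2 - 4^2 = 121 - 16 = 105
c = sqrt(105) = 10.2470

c = 10.2470


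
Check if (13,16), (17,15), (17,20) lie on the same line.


13*(15-20) + 17*(20-16) + 17*(16-15)
= -65 + 68 + 17 = 20

No, not collinear (determinant = 20)


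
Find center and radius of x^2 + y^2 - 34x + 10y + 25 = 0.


h = -D/2 = 34/2 = 17
k = -E/2 = -10/2 = -5
r^2 = h^2 + k^2 - F = 289 + 25 - 25 = 289
r = 17

Center (17, -5), radius = 17


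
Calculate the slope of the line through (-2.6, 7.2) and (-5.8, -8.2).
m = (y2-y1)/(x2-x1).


dy = -8.2 - 7.2 = -15.4
dx = -5.8 + 2.6 = -3.2
m = -15.4/(-3.2) = 4.8125

m = 4.8125


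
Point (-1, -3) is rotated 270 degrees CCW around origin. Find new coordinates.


cos(270) = 0, sin(270) = -1
x' = -1*0 + 3*(-1) = -3
y' = -1*(-1) - 3*0 = 1

(-3, 1)


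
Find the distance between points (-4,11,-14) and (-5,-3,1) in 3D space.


dx=-1, dy=-14, dz=15
d = sqrt(1+196+225) = sqrt(422) = 20.5426

20.5426


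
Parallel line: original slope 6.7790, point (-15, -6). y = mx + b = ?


Parallel lines have equal slopes.
m2 = 6.7790
b2 = -6 - 6.7790*(-15) = 95.6850

y = 6.7790x + 95.6850


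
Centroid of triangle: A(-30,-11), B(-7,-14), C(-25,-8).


Gx = (-30- 7- 25)/3 = -62/3 = -20.6667
Gy = (-11- 14- 8)/3 = -33/3 = -11.0000

G = (-20.6667, -11.0000)


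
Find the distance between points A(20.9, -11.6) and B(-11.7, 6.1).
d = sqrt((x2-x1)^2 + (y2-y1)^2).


dx = -11.7 - 20.9 = -32.6
dy = 6.1 + 11.6 = 17.7
d = sqrt(1062.76 + 313.29) = sqrt(1376.05) = 37.0951

37.0951


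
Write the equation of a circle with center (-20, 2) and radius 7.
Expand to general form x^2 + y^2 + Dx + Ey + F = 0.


(x+ 20)^2 + (y-2)^2 = 7^2
D = -2h = 40, E = -2k = -4
F = h^2+k^2-r^2 = 400+4-49 = 355

x^2 + y^2 + 40x - 4y + 355 = 0


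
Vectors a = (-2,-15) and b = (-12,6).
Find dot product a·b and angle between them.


a·b = -2*(-12) - 15*6 = 24 - 90 = -66
|a| = sqrt(4+225) = 15.1327
|b| = sqrt(144+36) = 13.4164
cos(theta) = -66/(sqrt(229)*sqrt(180)) = -66/sqrt(41220) = -0.325080
theta = arccos(-66/sqrt(41220)) = 108.9704 degrees

a·b = -66, theta = 108.9704 deg


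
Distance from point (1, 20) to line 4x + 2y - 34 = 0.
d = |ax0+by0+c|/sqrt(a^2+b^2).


|4*1 + 2*20 - 34| = |10| = 10
sqrt(16 + 4) = sqrt(20) = 4.4721
d = 10/sqrt(20) = 2.2361

2.2361


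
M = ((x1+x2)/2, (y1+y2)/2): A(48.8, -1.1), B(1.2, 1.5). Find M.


Mx = (48.8 + 1.2)/2 = 50.0/2 = 25.0000
My = (-1.1 + 1.5)/2 = 0.4/2 = 0.2000

(25.0000, 0.2000)


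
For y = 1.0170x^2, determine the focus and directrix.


a = 1.0170
1/(4a) = 0.2458
Focus = (0, 0.2458)
Directrix: y = -0.2458

Focus = (0, 0.2458), Directrix: y = -0.2458


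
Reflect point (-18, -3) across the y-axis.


Reflection rule for y-axis: (-x, y)
(-18, -3) -> (18, -3)

(18, -3)


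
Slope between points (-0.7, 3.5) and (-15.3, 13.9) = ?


dy = 13.9 - 3.5 = 10.4
dx = -15.3 + 0.7 = -14.6
m = 10.4/(-14.6) = -0.7123

m = -0.7123


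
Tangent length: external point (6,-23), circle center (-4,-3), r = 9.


d = sqrt((6+ 4)^2 + (-23+ 3)^2) = sqrt(100+400) = 22.3607
L = sqrt(500.0000 - 81) = sqrt(419.0000) = 20.4695

20.4695


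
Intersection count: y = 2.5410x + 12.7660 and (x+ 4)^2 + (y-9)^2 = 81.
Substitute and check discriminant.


Substitute y = 2.5410x + 12.7660: (x+ 4)^2 + (2.5410x+12.7660-9)^2 = 81
Expand to Ax^2 + Bx + C = 0, where b-k = 3.766
A = 1+m^2 = 7.456681
B = 2(m(b-k) - h) = 2(2.5410*3.766 + 4) = 27.138812
C = h^2 + (b-k)^2 - r^2 = 16 + 14.182756 - 81 = -50.817244
disc = B^2-4AC = 736.5151 + 1515.7119 = 2252.2270
disc > 0

2 intersection points


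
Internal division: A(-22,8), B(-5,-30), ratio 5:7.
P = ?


Px = (5*(-5) + 7*(-22))/12 = -179/12 = -14.9167
Py = (5*(-30) + 7*8)/12 = -94/12 = -7.8333

P = (-14.9167, -7.8333)


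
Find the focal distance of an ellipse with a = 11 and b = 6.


c^2 = 11^2 - 6^2 = 121 - 36 = 85
c = sqrt(85) = 9.2195

c = 9.2195


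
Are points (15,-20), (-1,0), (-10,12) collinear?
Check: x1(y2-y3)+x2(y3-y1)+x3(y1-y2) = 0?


15*(0-12) - 1*(12+ 20) - 10*(-20-0)
= -180 - 32 + 200 = -12

No, not collinear (determinant = -12)


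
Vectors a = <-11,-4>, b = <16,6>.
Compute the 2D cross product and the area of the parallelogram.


cross = -11*6 + 4*16 = -66 + 64 = -2
Parallelogram area = |-2| = 2

cross = -2, parallelogram area = 2


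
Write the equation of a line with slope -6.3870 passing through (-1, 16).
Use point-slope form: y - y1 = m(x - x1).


y - 16 = -6.3870(x + 1)
y = -6.3870x + 16 + 6.3870*(-1)
y = -6.3870x + 9.6130

y = -6.3870x + 9.6130


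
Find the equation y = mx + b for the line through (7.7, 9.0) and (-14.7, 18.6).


m = (9.6)/(-22.4) = -0.4286
b = y1 - m*x1 = 9.0 - (9.6*7.7)/(-22.4) = 9.0 + 3.3000 = 12.3000

y = -0.4286x + 12.3000


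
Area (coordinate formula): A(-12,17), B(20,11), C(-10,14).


-12*(11-14) = 36
20*(14-17) = -60
-10*(17-11) = -60
sum = -84
Area = |-84|/2 = 42.0000

42.0000 sq units


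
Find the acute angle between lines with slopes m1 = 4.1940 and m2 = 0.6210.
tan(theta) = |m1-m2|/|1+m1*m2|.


m1-m2 = 3.573
1+m1*m2 = 3.604474
tan(theta) = |3.573/3.604474| = 0.991268
theta = arctan(|3.573/3.604474|) = 44.7488 degrees (acute angle)

44.7488 degrees


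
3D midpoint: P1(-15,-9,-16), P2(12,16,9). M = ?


Mx = (-15+12)/2 = -1.5000
My = (-9+16)/2 = 3.5000
Mz = (-16+9)/2 = -3.5000

M = (-1.5000, 3.5000, -3.5000)


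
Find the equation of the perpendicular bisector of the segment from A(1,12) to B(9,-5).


Midpoint = (5, 3.5)
Slope of AB = dy/dx = -17/8 = -2.1250
Perp slope = -dx/dy = 8/17 = 0.4706
b = My - (perp slope)*Mx = 3.5 + (8*5)/(-17) = 3.5 - 2.3529 = 1.1471

y = 0.4706x + 1.1471


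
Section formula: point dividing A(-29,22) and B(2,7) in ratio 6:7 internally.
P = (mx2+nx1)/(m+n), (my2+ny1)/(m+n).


Px = (6*2 + 7*(-29))/13 = -191/13 = -14.6923
Py = (6*7 + 7*22)/13 = 196/13 = 15.0769

P = (-14.6923, 15.0769)


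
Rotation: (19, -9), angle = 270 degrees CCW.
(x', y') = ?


cos(270) = 0, sin(270) = -1
x' = 19*0 + 9*(-1) = -9
y' = 19*(-1) - 9*0 = -19

(-9, -19)


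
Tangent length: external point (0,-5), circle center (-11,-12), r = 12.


d = sqrt((0+ 11)^2 + (-5+ 12)^2) = sqrt(121+49) = 13.0384
L = sqrt(170.0000 - 144) = sqrt(26.0000) = 5.0990

5.0990


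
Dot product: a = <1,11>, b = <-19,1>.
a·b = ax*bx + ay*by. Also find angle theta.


a·b = 1*(-19) + 11*1 = -19 + 11 = -8
|a| = sqrt(1+121) = 11.0454
|b| = sqrt(361+1) = 19.0263
cos(theta) = -8/(sqrt(122)*sqrt(362)) = -8/sqrt(44164) = -0.038068
theta = arccos(-8/sqrt(44164)) = 92.1816 degrees

a·b = -8, theta = 92.1816 deg


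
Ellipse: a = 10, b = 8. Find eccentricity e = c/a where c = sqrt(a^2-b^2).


c = sqrt(100-64) = sqrt(36) = 6.0000
e = c/a = 6/10 = 0.6000

e = 0.6000


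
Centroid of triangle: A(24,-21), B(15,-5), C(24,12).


Gx = (24+15+24)/3 = 63/3 = 21.0000
Gy = (-21- 5+12)/3 = -14/3 = -4.6667

G = (21.0000, -4.6667)


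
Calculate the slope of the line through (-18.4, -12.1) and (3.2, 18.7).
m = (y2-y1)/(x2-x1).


dy = 18.7 + 12.1 = 30.8
dx = 3.2 + 18.4 = 21.6
m = 30.8/21.6 = 1.4259

m = 1.4259


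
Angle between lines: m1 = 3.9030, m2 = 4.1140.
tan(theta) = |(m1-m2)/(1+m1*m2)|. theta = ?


m1-m2 = -0.211
1+m1*m2 = 17.056942
tan(theta) = |-0.211/17.056942| = 0.012370
theta = arctan(|-0.211/17.056942|) = 0.7087 degrees (acute angle)

0.7087 degrees


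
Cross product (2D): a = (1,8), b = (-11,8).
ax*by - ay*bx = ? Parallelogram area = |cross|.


cross = 1*8 - 8*(-11) = 8 + 88 = 96
Parallelogram area = |96| = 96

cross = 96, parallelogram area = 96


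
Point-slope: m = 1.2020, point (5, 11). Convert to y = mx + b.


y - 11 = 1.2020(x - 5)
y = 1.2020x + 11 - 1.2020*5
y = 1.2020x + 4.9900

y = 1.2020x + 4.9900


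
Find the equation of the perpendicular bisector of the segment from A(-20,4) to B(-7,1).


Midpoint = (-13.5, 2.5)
Slope of AB = dy/dx = -3/13 = -0.2308
Perp slope = -dx/dy = 13/3 = 4.3333
b = My - (perp slope)*Mx = 2.5 + (13*(-13.5))/(-3) = 2.5 + 58.5000 = 61.0000

y = 4.3333x + 61.0000


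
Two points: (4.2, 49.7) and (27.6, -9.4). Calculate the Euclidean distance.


dx = 27.6 - 4.2 = 23.4
dy = -9.4 - 49.7 = -59.1
d = sqrt(547.56 + 3492.81) = sqrt(4040.37) = 63.5639

63.5639


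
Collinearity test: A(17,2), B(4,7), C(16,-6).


17*(7+ 6) + 4*(-6-2) + 16*(2-7)
= 221 - 32 - 80 = 109

No, not collinear (determinant = 109)


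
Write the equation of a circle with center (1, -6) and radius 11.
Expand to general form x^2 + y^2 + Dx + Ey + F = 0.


(x-1)^2 + (y+ 6)^2 = 11^2
D = -2h = -2, E = -2k = 12
F = h^2+k^2-r^2 = 1+36-121 = -84

x^2 + y^2 - 2x + 12y - 84 = 0


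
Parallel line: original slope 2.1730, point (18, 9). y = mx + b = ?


Parallel lines have equal slopes.
m2 = 2.1730
b2 = 9 - 2.1730*18 = -30.1140

y = 2.1730x - 30.1140


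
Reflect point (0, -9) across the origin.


Reflection rule for origin: (-x, -y)
(0, -9) -> (0, 9)

(0, 9)


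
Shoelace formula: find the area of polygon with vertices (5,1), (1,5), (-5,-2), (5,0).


sum(xi*y_{i+1}) = 5*5 + 1*(-2) - 5*0 + 5*1 = 28
sum(yi*x_{i+1}) = 1*1 + 5*(-5) - 2*5 + 0*5 = -34
Area = |28 + 34|/2 = 62/2 = 31.0000

31.0000 sq units


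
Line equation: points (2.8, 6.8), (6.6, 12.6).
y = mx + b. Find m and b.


m = (5.8)/(3.8) = 1.5263
b = y1 - m*x1 = 6.8 - (5.8*2.8)/(3.8) = 6.8 - 4.2737 = 2.5263

y = 1.5263x + 2.5263


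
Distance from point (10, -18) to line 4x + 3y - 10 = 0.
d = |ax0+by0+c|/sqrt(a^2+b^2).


|4*10 + 3*(-18) - 10| = |-24| = 24
sqrt(16 + 9) = sqrt(25) = 5.0000
d = 24/sqrt(25) = 4.8000

4.8000


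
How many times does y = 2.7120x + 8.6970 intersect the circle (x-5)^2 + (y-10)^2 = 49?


Substitute y = 2.7120x + 8.6970: (x-5)^2 + (2.7120x+8.6970-10)^2 = 49
Expand to Ax^2 + Bx + C = 0, where b-k = -1.303
A = 1+m^2 = 8.354944
B = 2(m(b-k) - h) = 2(2.7120*(-1.303) - 5) = -17.067472
C = h^2 + (b-k)^2 - r^2 = 25 + 1.697809 - 49 = -22.302191
disc = B^2-4AC = 291.2986 + 745.3342 = 1036.6328
disc > 0

2 intersection points


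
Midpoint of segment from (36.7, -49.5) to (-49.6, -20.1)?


Mx = (36.7 - 49.6)/2 = -12.9/2 = -6.4500
My = (-49.5 - 20.1)/2 = -69.6/2 = -34.8000

(-6.4500, -34.8000)


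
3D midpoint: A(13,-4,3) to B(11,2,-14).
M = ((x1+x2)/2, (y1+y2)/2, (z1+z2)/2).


Mx = (13+11)/2 = 12.0000
My = (-4+2)/2 = -1.0000
Mz = (3- 14)/2 = -5.5000

M = (12.0000, -1.0000, -5.5000)
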